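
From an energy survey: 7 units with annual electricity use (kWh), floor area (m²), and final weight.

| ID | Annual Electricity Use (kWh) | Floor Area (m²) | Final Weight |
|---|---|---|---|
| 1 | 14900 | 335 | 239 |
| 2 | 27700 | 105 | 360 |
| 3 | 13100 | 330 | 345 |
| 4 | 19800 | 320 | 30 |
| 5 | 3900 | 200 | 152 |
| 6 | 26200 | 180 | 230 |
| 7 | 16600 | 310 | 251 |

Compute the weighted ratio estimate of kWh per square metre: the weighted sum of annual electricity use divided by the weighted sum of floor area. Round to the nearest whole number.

Σ wᵢ·y = 14900×239 + 27700×360 + 13100×345 + 19800×30 + 3900×152 + 26200×230 + 16600×251
  = 3561100 + 9972000 + 4519500 + 594000 + 592800 + 6026000 + 4166600 = 29432000
Σ wᵢ·x = 390925
Ratio = 29432000 / 390925 = 75.288099

75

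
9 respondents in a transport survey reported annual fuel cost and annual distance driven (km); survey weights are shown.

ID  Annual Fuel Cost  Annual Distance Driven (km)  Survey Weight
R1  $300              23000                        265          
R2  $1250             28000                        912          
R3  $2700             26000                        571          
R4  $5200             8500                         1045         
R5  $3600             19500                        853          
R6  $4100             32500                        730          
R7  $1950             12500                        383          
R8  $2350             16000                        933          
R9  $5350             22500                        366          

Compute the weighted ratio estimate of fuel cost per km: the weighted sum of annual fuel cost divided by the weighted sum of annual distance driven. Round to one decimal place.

0.2

Σ wᵢ·y = 300×265 + 1250×912 + 2700×571 + 5200×1045 + 3600×853 + 4100×730 + 1950×383 + 2350×933 + 5350×366
  = 79500 + 1140000 + 1541700 + 5434000 + 3070800 + 2993000 + 746850 + 2192550 + 1958100 = 19156500
Σ wᵢ·x = 23000×265 + 28000×912 + 26000×571 + 8500×1045 + 19500×853 + 32500×730 + 12500×383 + 16000×933 + 22500×366
  = 6095000 + 25536000 + 14846000 + 8882500 + 16633500 + 23725000 + 4787500 + 14928000 + 8235000 = 123668500
Ratio = 19156500 / 123668500 = 0.15490202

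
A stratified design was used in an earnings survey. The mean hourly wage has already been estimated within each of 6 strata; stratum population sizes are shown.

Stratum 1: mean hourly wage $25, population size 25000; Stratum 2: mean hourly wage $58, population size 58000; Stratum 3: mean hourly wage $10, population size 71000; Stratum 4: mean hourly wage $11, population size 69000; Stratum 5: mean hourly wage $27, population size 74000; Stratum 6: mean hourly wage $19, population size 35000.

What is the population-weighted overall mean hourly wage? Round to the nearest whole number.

Σ Nₕ·x̄ₕ = 25×25000 + 58×58000 + 10×71000 + 11×69000 + 27×74000 + 19×35000
  = 625000 + 3364000 + 710000 + 759000 + 1998000 + 665000 = 8121000
Σ Nₕ = 25000 + 58000 + 71000 + 69000 + 74000 + 35000 = 332000
Overall mean = 8121000 / 332000 = 24.460843

24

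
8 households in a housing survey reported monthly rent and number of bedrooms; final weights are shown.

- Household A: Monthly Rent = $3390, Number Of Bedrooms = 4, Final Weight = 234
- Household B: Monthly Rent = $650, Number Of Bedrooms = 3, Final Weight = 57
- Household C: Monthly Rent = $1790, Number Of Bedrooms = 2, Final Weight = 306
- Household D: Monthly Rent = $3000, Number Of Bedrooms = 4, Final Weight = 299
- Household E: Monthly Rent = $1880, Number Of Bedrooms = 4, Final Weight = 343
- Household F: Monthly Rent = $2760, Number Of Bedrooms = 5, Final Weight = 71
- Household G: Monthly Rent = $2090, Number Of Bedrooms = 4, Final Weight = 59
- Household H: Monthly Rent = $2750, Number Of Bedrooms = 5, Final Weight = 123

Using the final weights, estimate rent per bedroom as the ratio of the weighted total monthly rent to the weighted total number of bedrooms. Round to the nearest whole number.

Σ wᵢ·y = 3390×234 + 650×57 + 1790×306 + 3000×299 + 1880×343 + 2760×71 + 2090×59 + 2750×123
  = 3577410
Σ wᵢ·x = 4×234 + 3×57 + 2×306 + 4×299 + 4×343 + 5×71 + 4×59 + 5×123
  = 936 + 171 + 612 + 1196 + 1372 + 355 + 236 + 615 = 5493
Ratio = 3577410 / 5493 = 651.26707

651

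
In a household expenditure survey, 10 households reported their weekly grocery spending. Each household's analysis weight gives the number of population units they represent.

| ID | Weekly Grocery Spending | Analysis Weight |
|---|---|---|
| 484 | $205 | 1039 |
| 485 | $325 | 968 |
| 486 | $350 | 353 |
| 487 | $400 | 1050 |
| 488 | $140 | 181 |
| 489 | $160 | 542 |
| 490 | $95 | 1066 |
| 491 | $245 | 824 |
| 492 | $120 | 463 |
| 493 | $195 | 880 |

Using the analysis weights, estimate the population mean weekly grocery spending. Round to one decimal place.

232.6

Weighted sum = 205×1039 + 325×968 + 350×353 + 400×1050 + 140×181 + 160×542 + 95×1066 + 245×824 + 120×463 + 195×880
  = 212995 + 314600 + 123550 + 420000 + 25340 + 86720 + 101270 + 201880 + 55560 + 171600 = 1713515
Sum of weights = 1039 + 968 + 353 + 1050 + 181 + 542 + 1066 + 824 + 463 + 880 = 7366
Weighted mean = 1713515 / 7366 = 232.6249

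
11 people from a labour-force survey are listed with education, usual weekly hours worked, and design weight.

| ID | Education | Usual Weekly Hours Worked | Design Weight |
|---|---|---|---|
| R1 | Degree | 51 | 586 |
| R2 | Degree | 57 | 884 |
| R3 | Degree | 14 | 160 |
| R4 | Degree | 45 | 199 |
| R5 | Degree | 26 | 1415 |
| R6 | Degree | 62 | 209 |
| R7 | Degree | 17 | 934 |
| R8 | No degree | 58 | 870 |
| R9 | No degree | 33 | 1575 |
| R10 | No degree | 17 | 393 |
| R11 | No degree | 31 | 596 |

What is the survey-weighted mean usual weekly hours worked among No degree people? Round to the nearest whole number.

No degree rows: R8, R9, R10, R11
Weighted sum = 58×870 + 33×1575 + 17×393 + 31×596
  = 50460 + 51975 + 6681 + 18476 = 127592
Sum of weights = 870 + 1575 + 393 + 596 = 3434
Weighted mean = 127592 / 3434 = 37.155504

37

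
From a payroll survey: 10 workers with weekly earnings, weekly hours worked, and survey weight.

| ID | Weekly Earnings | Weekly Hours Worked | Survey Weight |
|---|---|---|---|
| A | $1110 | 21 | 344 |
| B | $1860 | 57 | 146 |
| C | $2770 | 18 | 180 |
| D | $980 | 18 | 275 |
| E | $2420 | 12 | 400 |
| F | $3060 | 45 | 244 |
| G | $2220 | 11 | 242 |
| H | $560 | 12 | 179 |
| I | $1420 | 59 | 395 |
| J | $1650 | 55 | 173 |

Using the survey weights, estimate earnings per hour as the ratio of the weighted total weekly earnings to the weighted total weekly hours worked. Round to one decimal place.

Σ wᵢ·y = 1110×344 + 1860×146 + 2770×180 + 980×275 + 2420×400 + 3060×244 + 2220×242 + 560×179 + 1420×395 + 1650×173
  = 4619970
Σ wᵢ·x = 21×344 + 57×146 + 18×180 + 18×275 + 12×400 + 45×244 + 11×242 + 12×179 + 59×395 + 55×173
  = 7224 + 8322 + 3240 + 4950 + 4800 + 10980 + 2662 + 2148 + 23305 + 9515 = 77146
Ratio = 4619970 / 77146 = 59.88606

59.9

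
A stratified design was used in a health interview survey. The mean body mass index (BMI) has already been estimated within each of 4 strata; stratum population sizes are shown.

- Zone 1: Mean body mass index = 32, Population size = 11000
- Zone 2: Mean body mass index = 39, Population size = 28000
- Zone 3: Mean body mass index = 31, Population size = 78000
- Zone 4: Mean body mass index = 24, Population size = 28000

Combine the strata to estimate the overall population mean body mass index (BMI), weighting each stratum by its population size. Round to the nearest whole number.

Σ Nₕ·x̄ₕ = 32×11000 + 39×28000 + 31×78000 + 24×28000
  = 4534000
Σ Nₕ = 11000 + 28000 + 78000 + 28000 = 145000
Overall mean = 4534000 / 145000 = 31.268966

31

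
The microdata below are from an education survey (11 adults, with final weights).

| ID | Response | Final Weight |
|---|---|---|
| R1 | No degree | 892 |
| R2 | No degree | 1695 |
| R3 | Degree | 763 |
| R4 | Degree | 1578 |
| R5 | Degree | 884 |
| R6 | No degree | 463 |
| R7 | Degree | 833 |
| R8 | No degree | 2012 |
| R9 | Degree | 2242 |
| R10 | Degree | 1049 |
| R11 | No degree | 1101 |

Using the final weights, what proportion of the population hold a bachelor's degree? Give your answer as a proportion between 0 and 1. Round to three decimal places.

Sum of weights for 'Degree' = 763 + 1578 + 884 + 833 + 2242 + 1049 = 7349
Total weight = 13512
Weighted proportion = 7349 / 13512 = 0.54388692

0.544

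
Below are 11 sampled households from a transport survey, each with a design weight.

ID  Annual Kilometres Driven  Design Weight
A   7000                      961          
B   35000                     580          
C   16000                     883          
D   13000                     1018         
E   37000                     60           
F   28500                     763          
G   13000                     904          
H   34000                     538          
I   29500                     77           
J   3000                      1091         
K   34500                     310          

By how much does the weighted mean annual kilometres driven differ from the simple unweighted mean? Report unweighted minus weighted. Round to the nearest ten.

Unweighted sum = 7000 + 35000 + 16000 + 13000 + 37000 + 28500 + 13000 + 34000 + 29500 + 3000 + 34500 = 250500
Unweighted mean = 250500 / 11 = 22772.727
Weighted sum = 7000×961 + 35000×580 + 16000×883 + 13000×1018 + 37000×60 + 28500×763 + 13000×904 + 34000×538 + 29500×77 + 3000×1091 + 34500×310
  = 124638000
Sum of weights = 961 + 580 + 883 + 1018 + 60 + 763 + 904 + 538 + 77 + 1091 + 310 = 7185
Weighted mean = 124638000 / 7185 = 17346.973
Difference (unweighted minus weighted) = 5425.7544

5430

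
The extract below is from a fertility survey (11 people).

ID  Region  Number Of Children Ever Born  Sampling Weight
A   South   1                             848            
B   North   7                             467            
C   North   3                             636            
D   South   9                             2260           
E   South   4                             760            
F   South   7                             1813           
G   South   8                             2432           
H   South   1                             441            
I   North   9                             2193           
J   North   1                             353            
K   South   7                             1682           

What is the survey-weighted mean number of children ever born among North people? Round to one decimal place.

6.9

North rows: B, C, I, J
Weighted sum = 7×467 + 3×636 + 9×2193 + 1×353
  = 3269 + 1908 + 19737 + 353 = 25267
Sum of weights = 3649
Weighted mean = 25267 / 3649 = 6.9243628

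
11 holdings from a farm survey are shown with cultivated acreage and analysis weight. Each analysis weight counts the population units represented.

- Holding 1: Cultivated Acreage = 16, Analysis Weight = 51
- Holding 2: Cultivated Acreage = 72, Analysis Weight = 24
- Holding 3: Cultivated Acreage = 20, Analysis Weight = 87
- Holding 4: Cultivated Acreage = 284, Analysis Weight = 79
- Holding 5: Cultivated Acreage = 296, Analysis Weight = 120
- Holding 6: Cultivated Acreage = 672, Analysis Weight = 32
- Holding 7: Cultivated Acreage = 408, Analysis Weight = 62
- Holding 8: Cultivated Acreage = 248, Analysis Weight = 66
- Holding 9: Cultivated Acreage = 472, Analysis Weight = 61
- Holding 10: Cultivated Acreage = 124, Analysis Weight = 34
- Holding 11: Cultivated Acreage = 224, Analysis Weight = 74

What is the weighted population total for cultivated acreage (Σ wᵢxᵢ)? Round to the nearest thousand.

Weighted total = 16×51 + 72×24 + 20×87 + 284×79 + 296×120 + 672×32 + 408×62 + 248×66 + 472×61 + 124×34 + 224×74
  = 816 + 1728 + 1740 + 22436 + 35520 + 21504 + 25296 + 16368 + 28792 + 4216 + 16576 = 174992

175000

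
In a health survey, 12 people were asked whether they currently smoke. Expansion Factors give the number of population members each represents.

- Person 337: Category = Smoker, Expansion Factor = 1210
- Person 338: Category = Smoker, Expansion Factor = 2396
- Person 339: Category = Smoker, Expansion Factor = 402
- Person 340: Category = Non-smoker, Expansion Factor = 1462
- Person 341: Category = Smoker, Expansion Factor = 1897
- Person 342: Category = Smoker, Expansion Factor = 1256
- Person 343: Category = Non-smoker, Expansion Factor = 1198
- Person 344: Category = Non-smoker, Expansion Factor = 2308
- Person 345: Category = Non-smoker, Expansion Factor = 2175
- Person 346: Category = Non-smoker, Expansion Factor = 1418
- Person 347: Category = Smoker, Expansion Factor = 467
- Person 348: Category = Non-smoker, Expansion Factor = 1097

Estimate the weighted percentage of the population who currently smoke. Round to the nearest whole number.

44

Sum of weights for 'Smoker' = 1210 + 2396 + 402 + 1897 + 1256 + 467 = 7628
Total weight = 1210 + 2396 + 402 + 1462 + 1897 + 1256 + 1198 + 2308 + 2175 + 1418 + 467 + 1097 = 17286
Weighted proportion = 7628 / 17286 = 0.44128196 → 44.128196%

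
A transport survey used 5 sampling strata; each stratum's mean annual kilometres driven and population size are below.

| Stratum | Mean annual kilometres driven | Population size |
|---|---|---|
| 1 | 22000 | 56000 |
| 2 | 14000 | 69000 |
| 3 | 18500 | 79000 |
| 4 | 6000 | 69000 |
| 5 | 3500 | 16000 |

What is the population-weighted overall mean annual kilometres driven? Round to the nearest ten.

Σ Nₕ·x̄ₕ = 22000×56000 + 14000×69000 + 18500×79000 + 6000×69000 + 3500×16000
  = 1232000000 + 966000000 + 1461500000 + 414000000 + 56000000 = 4129500000
Σ Nₕ = 56000 + 69000 + 79000 + 69000 + 16000 = 289000
Overall mean = 4129500000 / 289000 = 14288.927

14290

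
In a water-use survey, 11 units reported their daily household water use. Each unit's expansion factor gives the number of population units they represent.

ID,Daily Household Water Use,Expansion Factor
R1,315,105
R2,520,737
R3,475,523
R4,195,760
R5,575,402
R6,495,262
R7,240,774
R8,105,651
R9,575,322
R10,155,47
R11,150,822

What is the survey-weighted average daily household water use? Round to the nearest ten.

320

Weighted sum = 315×105 + 520×737 + 475×523 + 195×760 + 575×402 + 495×262 + 240×774 + 105×651 + 575×322 + 155×47 + 150×822
  = 33075 + 383240 + 248425 + 148200 + 231150 + 129690 + 185760 + 68355 + 185150 + 7285 + 123300 = 1743630
Sum of weights = 105 + 737 + 523 + 760 + 402 + 262 + 774 + 651 + 322 + 47 + 822 = 5405
Weighted mean = 1743630 / 5405 = 322.59574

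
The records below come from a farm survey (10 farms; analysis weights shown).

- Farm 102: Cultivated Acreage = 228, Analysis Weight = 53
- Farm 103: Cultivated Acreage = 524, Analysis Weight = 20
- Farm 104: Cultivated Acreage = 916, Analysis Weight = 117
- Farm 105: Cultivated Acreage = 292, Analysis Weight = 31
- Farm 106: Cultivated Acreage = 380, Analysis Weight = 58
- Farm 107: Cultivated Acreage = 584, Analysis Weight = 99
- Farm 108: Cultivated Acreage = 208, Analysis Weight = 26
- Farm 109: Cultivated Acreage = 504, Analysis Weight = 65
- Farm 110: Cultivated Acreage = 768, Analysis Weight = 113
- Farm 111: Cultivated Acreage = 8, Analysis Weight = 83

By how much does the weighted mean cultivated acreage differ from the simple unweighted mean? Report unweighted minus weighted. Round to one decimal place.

Unweighted sum = 228 + 524 + 916 + 292 + 380 + 584 + 208 + 504 + 768 + 8 = 4412
Unweighted mean = 4412 / 10 = 441.2
Weighted sum = 344260
Sum of weights = 665
Weighted mean = 344260 / 665 = 517.68421
Difference (unweighted minus weighted) = -76.484211

-76.5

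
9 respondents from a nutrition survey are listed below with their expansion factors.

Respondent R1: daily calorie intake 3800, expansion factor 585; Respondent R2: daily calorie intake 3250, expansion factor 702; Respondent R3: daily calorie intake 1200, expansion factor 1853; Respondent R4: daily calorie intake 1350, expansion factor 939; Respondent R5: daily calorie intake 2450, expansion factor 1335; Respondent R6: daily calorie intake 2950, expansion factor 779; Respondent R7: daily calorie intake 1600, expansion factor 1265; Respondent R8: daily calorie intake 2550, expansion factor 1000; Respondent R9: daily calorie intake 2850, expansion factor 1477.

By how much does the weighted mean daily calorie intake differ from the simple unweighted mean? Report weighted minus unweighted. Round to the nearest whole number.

-195

Unweighted sum = 3800 + 3250 + 1200 + 1350 + 2450 + 2950 + 1600 + 2550 + 2850 = 22000
Unweighted mean = 22000 / 9 = 2444.4444
Weighted sum = 3800×585 + 3250×702 + 1200×1853 + 1350×939 + 2450×1335 + 2950×779 + 1600×1265 + 2550×1000 + 2850×1477
  = 2223000 + 2281500 + 2223600 + 1267650 + 3270750 + 2298050 + 2024000 + 2550000 + 4209450 = 22348000
Sum of weights = 585 + 702 + 1853 + 939 + 1335 + 779 + 1265 + 1000 + 1477 = 9935
Weighted mean = 22348000 / 9935 = 2249.4212
Difference (weighted minus unweighted) = -195.02321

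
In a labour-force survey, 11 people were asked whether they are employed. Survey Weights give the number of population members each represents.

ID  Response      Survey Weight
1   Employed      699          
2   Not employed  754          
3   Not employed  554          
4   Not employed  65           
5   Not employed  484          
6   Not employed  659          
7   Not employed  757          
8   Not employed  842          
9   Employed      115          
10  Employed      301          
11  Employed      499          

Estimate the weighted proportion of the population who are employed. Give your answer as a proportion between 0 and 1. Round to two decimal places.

Sum of weights for 'Employed' = 699 + 115 + 301 + 499 = 1614
Total weight = 699 + 754 + 554 + 65 + 484 + 659 + 757 + 842 + 115 + 301 + 499 = 5729
Weighted proportion = 1614 / 5729 = 0.28172456

0.28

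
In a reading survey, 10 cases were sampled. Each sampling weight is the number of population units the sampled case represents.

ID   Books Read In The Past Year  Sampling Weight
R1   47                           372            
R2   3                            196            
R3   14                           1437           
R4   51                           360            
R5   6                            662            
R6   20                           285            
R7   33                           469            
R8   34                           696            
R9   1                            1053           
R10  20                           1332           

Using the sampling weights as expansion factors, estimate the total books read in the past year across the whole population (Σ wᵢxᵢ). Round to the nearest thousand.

133000

Weighted total = 47×372 + 3×196 + 14×1437 + 51×360 + 6×662 + 20×285 + 33×469 + 34×696 + 1×1053 + 20×1332
  = 17484 + 588 + 20118 + 18360 + 3972 + 5700 + 15477 + 23664 + 1053 + 26640 = 133056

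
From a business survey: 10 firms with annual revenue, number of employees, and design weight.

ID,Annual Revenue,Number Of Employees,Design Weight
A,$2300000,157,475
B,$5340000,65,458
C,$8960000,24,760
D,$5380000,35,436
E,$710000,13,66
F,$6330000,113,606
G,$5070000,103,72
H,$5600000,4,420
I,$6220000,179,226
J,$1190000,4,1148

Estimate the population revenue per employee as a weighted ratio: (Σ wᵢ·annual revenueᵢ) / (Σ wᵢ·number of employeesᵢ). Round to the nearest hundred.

84400

Σ wᵢ·y = 2300000×475 + 5340000×458 + 8960000×760 + 5380000×436 + 710000×66 + 6330000×606 + 5070000×72 + 5600000×420 + 6220000×226 + 1190000×1148
  = 22065220000
Σ wᵢ·x = 157×475 + 65×458 + 24×760 + 35×436 + 13×66 + 113×606 + 103×72 + 4×420 + 179×226 + 4×1148
  = 74575 + 29770 + 18240 + 15260 + 858 + 68478 + 7416 + 1680 + 40454 + 4592 = 261323
Ratio = 22065220000 / 261323 = 84436.578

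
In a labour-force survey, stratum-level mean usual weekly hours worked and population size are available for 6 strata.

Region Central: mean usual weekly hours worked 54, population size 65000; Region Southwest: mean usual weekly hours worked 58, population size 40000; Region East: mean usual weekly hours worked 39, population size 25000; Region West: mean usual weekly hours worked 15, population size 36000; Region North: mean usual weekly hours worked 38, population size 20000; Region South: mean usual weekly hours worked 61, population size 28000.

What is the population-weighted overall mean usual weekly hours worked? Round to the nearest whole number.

Σ Nₕ·x̄ₕ = 54×65000 + 58×40000 + 39×25000 + 15×36000 + 38×20000 + 61×28000
  = 3510000 + 2320000 + 975000 + 540000 + 760000 + 1708000 = 9813000
Σ Nₕ = 65000 + 40000 + 25000 + 36000 + 20000 + 28000 = 214000
Overall mean = 9813000 / 214000 = 45.85514

46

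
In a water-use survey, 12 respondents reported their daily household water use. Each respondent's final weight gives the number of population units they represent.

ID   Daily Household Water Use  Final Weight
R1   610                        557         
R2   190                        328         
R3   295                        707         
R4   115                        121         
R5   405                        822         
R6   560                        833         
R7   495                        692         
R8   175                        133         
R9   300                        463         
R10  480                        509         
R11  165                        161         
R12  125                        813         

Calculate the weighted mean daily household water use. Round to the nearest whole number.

Weighted sum = 2301185
Sum of weights = 557 + 328 + 707 + 121 + 822 + 833 + 692 + 133 + 463 + 509 + 161 + 813 = 6139
Weighted mean = 2301185 / 6139 = 374.84688

375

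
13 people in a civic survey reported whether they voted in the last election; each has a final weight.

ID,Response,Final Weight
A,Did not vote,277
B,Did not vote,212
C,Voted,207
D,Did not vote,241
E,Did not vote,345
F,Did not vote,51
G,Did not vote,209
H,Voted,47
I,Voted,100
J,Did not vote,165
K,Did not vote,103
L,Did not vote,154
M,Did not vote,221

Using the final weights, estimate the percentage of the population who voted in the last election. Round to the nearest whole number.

15

Sum of weights for 'Voted' = 207 + 47 + 100 = 354
Total weight = 2332
Weighted proportion = 354 / 2332 = 0.15180103 → 15.180103%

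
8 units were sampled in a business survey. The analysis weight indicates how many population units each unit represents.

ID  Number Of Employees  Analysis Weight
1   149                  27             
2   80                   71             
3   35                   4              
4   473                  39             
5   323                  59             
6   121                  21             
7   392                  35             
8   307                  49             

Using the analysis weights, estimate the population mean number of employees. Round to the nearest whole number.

Weighted sum = 149×27 + 80×71 + 35×4 + 473×39 + 323×59 + 121×21 + 392×35 + 307×49
  = 4023 + 5680 + 140 + 18447 + 19057 + 2541 + 13720 + 15043 = 78651
Sum of weights = 27 + 71 + 4 + 39 + 59 + 21 + 35 + 49 = 305
Weighted mean = 78651 / 305 = 257.87213

258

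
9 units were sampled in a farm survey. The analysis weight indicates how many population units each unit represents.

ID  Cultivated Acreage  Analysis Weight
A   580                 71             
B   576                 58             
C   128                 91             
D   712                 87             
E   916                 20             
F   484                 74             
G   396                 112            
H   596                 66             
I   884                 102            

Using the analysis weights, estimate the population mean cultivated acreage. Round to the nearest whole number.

552

Weighted sum = 376172
Sum of weights = 71 + 58 + 91 + 87 + 20 + 74 + 112 + 66 + 102 = 681
Weighted mean = 376172 / 681 = 552.38179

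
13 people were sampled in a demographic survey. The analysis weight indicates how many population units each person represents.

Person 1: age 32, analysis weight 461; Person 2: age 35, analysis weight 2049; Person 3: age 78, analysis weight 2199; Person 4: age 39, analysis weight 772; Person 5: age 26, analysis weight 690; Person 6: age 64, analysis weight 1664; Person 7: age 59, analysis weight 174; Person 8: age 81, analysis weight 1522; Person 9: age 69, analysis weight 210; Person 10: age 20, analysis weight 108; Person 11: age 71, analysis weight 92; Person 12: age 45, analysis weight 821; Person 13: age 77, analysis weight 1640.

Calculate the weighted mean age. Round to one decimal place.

59.1

Weighted sum = 732488
Sum of weights = 12402
Weighted mean = 732488 / 12402 = 59.062087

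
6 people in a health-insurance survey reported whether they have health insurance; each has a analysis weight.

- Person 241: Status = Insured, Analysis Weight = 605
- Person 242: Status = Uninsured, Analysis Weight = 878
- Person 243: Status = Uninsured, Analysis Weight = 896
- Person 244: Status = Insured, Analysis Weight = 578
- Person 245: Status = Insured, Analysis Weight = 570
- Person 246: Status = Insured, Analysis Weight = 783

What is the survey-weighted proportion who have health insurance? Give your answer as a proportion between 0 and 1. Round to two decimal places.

0.59

Sum of weights for 'Insured' = 605 + 578 + 570 + 783 = 2536
Total weight = 605 + 878 + 896 + 578 + 570 + 783 = 4310
Weighted proportion = 2536 / 4310 = 0.58839907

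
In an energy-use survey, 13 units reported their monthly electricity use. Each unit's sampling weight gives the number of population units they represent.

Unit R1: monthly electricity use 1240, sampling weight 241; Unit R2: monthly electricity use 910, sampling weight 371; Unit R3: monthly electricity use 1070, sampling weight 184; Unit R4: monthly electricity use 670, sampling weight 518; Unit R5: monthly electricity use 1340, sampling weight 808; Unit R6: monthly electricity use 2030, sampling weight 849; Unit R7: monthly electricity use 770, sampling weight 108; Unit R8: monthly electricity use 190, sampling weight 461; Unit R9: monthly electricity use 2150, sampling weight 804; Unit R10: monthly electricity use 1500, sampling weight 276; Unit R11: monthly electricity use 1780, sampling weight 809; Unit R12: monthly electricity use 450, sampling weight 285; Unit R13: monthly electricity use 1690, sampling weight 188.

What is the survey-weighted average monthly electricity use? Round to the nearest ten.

Weighted sum = 8185920
Sum of weights = 5902
Weighted mean = 8185920 / 5902 = 1386.9739

1390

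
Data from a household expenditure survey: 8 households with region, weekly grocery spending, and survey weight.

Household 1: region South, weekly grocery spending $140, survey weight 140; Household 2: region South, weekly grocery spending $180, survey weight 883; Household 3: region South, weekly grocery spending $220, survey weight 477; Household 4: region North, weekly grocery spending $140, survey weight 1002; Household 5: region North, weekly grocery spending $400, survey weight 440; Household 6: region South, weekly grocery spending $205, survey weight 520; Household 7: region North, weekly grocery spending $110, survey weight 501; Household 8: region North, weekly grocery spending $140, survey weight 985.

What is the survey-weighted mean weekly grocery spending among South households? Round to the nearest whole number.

193

South rows: 1, 2, 3, 6
Weighted sum = 140×140 + 180×883 + 220×477 + 205×520
  = 19600 + 158940 + 104940 + 106600 = 390080
Sum of weights = 140 + 883 + 477 + 520 = 2020
Weighted mean = 390080 / 2020 = 193.10891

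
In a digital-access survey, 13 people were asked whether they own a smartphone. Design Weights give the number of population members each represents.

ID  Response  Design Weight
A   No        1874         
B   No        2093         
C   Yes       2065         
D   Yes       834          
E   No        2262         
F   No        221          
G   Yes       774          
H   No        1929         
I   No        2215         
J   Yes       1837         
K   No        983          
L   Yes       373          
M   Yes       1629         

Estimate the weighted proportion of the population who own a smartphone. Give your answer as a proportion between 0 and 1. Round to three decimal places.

Sum of weights for 'Yes' = 2065 + 834 + 774 + 1837 + 373 + 1629 = 7512
Total weight = 19089
Weighted proportion = 7512 / 19089 = 0.39352507

0.394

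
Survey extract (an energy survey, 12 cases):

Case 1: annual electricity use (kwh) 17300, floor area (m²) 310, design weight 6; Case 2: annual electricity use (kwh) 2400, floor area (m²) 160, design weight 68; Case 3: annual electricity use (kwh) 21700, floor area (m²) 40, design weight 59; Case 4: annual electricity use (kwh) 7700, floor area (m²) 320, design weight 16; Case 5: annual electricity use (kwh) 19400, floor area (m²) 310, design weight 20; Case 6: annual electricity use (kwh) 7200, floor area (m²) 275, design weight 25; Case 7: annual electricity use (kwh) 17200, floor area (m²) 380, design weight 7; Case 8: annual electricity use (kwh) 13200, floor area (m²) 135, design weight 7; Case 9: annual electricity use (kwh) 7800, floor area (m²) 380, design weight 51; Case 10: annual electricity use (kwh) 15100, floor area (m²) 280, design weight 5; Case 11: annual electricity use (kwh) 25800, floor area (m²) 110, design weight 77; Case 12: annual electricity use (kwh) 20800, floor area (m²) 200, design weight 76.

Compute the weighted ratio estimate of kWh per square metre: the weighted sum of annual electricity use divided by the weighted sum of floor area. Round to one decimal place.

Σ wᵢ·y = 17300×6 + 2400×68 + 21700×59 + 7700×16 + 19400×20 + 7200×25 + 17200×7 + 13200×7 + 7800×51 + 15100×5 + 25800×77 + 20800×76
  = 103800 + 163200 + 1280300 + 123200 + 388000 + 180000 + 120400 + 92400 + 397800 + 75500 + 1986600 + 1580800 = 6492000
Σ wᵢ·x = 310×6 + 160×68 + 40×59 + 320×16 + 310×20 + 275×25 + 380×7 + 135×7 + 380×51 + 280×5 + 110×77 + 200×76
  = 1860 + 10880 + 2360 + 5120 + 6200 + 6875 + 2660 + 945 + 19380 + 1400 + 8470 + 15200 = 81350
Ratio = 6492000 / 81350 = 79.803319

79.8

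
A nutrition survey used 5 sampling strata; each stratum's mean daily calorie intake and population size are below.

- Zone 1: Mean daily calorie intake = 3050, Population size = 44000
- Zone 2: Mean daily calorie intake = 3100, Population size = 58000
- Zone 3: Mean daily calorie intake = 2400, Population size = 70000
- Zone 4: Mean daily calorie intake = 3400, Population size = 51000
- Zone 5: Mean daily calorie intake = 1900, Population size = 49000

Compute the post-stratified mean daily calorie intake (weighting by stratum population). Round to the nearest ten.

2750

Σ Nₕ·x̄ₕ = 3050×44000 + 3100×58000 + 2400×70000 + 3400×51000 + 1900×49000
  = 134200000 + 179800000 + 168000000 + 173400000 + 93100000 = 748500000
Σ Nₕ = 44000 + 58000 + 70000 + 51000 + 49000 = 272000
Overall mean = 748500000 / 272000 = 2751.8382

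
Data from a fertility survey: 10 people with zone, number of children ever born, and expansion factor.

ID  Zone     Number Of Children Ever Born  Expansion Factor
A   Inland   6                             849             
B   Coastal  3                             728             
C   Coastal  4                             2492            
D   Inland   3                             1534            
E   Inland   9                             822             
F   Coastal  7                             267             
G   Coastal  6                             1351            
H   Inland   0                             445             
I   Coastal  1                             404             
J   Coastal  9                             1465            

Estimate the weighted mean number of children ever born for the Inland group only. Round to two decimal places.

4.68

Inland rows: A, D, E, H
Weighted sum = 6×849 + 3×1534 + 9×822 + 0×445
  = 17094
Sum of weights = 849 + 1534 + 822 + 445 = 3650
Weighted mean = 17094 / 3650 = 4.6832877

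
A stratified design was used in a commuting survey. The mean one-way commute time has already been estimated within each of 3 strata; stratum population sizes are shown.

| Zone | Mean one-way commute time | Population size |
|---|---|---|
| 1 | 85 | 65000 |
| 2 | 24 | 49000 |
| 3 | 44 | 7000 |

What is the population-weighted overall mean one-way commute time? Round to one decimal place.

57.9

Σ Nₕ·x̄ₕ = 85×65000 + 24×49000 + 44×7000
  = 5525000 + 1176000 + 308000 = 7009000
Σ Nₕ = 65000 + 49000 + 7000 = 121000
Overall mean = 7009000 / 121000 = 57.92562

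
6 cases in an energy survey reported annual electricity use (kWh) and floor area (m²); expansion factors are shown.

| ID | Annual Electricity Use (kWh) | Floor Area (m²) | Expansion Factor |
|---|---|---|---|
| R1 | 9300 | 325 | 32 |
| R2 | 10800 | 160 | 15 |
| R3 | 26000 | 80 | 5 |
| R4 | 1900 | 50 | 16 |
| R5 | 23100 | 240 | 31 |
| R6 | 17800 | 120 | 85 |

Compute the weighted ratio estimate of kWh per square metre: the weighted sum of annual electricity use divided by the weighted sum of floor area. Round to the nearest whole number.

Σ wᵢ·y = 9300×32 + 10800×15 + 26000×5 + 1900×16 + 23100×31 + 17800×85
  = 297600 + 162000 + 130000 + 30400 + 716100 + 1513000 = 2849100
Σ wᵢ·x = 325×32 + 160×15 + 80×5 + 50×16 + 240×31 + 120×85
  = 10400 + 2400 + 400 + 800 + 7440 + 10200 = 31640
Ratio = 2849100 / 31640 = 90.047408

90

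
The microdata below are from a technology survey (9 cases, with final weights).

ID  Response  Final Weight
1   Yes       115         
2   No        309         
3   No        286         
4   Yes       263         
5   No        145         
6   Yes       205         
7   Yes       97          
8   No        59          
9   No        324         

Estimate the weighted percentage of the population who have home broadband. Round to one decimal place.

Sum of weights for 'Yes' = 115 + 263 + 205 + 97 = 680
Total weight = 115 + 309 + 286 + 263 + 145 + 205 + 97 + 59 + 324 = 1803
Weighted proportion = 680 / 1803 = 0.3771492 → 37.71492%

37.7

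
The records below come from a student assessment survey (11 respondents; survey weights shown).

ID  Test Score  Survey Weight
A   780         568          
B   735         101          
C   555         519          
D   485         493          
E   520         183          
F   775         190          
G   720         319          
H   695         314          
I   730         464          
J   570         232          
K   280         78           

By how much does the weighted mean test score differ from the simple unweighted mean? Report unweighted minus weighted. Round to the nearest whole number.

-21

Unweighted sum = 6845
Unweighted mean = 6845 / 11 = 622.27273
Weighted sum = 780×568 + 735×101 + 555×519 + 485×493 + 520×183 + 775×190 + 720×319 + 695×314 + 730×464 + 570×232 + 280×78
  = 443040 + 74235 + 288045 + 239105 + 95160 + 147250 + 229680 + 218230 + 338720 + 132240 + 21840 = 2227545
Sum of weights = 568 + 101 + 519 + 493 + 183 + 190 + 319 + 314 + 464 + 232 + 78 = 3461
Weighted mean = 2227545 / 3461 = 643.61312
Difference (unweighted minus weighted) = -21.34039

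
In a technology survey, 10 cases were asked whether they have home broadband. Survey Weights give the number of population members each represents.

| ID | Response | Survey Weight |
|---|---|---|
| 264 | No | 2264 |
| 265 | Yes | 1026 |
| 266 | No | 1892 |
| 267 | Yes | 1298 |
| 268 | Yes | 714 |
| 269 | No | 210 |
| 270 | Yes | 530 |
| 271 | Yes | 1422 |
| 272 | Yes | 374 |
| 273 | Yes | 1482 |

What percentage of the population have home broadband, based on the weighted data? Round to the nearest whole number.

61

Sum of weights for 'Yes' = 1026 + 1298 + 714 + 530 + 1422 + 374 + 1482 = 6846
Total weight = 2264 + 1026 + 1892 + 1298 + 714 + 210 + 530 + 1422 + 374 + 1482 = 11212
Weighted proportion = 6846 / 11212 = 0.61059579 → 61.059579%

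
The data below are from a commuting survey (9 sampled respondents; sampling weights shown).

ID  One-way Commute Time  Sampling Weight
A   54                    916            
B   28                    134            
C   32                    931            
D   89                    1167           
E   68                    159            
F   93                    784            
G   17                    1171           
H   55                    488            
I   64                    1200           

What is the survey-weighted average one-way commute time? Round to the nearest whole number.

Weighted sum = 54×916 + 28×134 + 32×931 + 89×1167 + 68×159 + 93×784 + 17×1171 + 55×488 + 64×1200
  = 394142
Sum of weights = 6950
Weighted mean = 394142 / 6950 = 56.711079

57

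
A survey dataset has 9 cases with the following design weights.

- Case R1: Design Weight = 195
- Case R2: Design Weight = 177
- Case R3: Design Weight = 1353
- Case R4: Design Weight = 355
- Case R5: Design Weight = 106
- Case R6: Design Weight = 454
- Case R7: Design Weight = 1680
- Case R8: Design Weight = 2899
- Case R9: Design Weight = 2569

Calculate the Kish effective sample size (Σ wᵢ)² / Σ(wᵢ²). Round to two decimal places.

Σ wᵢ = 195 + 177 + 1353 + 355 + 106 + 454 + 1680 + 2899 + 2569 = 9788
Σ wᵢ² = 38025 + 31329 + 1830609 + 126025 + 11236 + 206116 + 2822400 + 8404201 + 6599761 = 20069702
n_eff = 9788² / 20069702 = 95804944 / 20069702 = 4.7736107

4.77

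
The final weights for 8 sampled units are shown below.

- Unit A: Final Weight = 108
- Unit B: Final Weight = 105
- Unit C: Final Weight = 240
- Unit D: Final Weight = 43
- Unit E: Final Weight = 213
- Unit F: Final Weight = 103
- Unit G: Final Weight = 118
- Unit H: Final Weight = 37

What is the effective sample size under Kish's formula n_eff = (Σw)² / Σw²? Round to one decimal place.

6.1

Σ wᵢ = 108 + 105 + 240 + 43 + 213 + 103 + 118 + 37 = 967
Σ wᵢ² = 11664 + 11025 + 57600 + 1849 + 45369 + 10609 + 13924 + 1369 = 153409
n_eff = 967² / 153409 = 935089 / 153409 = 6.0953986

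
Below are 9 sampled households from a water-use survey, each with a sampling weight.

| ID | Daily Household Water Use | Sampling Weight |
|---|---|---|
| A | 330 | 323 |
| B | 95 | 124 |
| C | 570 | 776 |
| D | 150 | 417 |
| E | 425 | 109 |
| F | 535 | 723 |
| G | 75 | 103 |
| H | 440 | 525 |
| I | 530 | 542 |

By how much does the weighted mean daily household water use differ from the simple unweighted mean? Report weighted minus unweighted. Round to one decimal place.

84.5

Unweighted sum = 3150
Unweighted mean = 3150 / 9 = 350
Weighted sum = 1582355
Sum of weights = 3642
Weighted mean = 1582355 / 3642 = 434.47419
Difference (weighted minus unweighted) = 84.47419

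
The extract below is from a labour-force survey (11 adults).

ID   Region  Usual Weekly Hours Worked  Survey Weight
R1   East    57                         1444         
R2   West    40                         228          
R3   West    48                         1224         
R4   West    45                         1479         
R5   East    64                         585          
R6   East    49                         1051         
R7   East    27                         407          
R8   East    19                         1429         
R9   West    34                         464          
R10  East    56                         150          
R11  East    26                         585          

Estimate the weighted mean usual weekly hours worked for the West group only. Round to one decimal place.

44.2

West rows: R2, R3, R4, R9
Weighted sum = 40×228 + 48×1224 + 45×1479 + 34×464
  = 150203
Sum of weights = 228 + 1224 + 1479 + 464 = 3395
Weighted mean = 150203 / 3395 = 44.242415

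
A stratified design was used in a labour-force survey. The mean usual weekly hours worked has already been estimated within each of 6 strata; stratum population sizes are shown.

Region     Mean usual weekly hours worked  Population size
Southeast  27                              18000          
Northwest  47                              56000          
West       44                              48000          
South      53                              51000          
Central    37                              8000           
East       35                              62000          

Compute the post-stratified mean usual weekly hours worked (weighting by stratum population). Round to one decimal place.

Σ Nₕ·x̄ₕ = 10399000
Σ Nₕ = 243000
Overall mean = 10399000 / 243000 = 42.794239

42.8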